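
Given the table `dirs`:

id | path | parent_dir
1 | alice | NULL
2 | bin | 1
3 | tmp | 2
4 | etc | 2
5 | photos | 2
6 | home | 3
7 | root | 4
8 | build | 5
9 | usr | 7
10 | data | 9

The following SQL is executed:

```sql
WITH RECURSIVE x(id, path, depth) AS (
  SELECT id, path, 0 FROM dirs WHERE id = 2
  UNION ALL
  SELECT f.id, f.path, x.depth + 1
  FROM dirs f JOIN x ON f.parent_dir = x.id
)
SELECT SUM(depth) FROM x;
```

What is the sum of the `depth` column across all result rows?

Base: id=2 (bin) at depth 0.
Iteration 1: rows with parent_dir in {2} -> tmp (id 3, depth 1), etc (id 4, depth 1), photos (id 5, depth 1).
Iteration 2: rows with parent_dir in {3,4,5} -> home (id 6, depth 2), root (id 7, depth 2), build (id 8, depth 2).
Iteration 3: rows with parent_dir in {6,7,8} -> usr (id 9, depth 3).
Iteration 4: rows with parent_dir in {9} -> data (id 10, depth 4).
Iteration 5: no rows with parent_dir in {10}; recursion stops.
SUM(depth) = 0 + 1 + 1 + 1 + 2 + 2 + 2 + 3 + 4 = 16.

16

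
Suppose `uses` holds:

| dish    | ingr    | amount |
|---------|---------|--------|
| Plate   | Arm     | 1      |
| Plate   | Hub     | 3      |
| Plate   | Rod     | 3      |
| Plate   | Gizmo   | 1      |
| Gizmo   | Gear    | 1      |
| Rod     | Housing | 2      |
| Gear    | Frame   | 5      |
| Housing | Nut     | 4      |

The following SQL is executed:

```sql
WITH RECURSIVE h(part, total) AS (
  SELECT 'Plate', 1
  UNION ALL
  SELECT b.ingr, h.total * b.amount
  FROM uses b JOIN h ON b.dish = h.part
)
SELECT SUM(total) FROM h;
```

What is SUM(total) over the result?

Base: (Plate, total=1).
Iteration 1: components of {Plate} -> Arm = 1*1 = 1, Gizmo = 1*1 = 1, Hub = 1*3 = 3, Rod = 1*3 = 3.
Iteration 2: components of {Arm,Gizmo,Hub,Rod} -> Gear = 1*1 = 1, Housing = 3*2 = 6.
Iteration 3: components of {Gear,Housing} -> Frame = 1*5 = 5, Nut = 6*4 = 24.
Iteration 4: no further components; recursion stops.
SUM(total) = 1 + 1 + 3 + 3 + 1 + 6 + 1 + 24 + 5 = 45.

45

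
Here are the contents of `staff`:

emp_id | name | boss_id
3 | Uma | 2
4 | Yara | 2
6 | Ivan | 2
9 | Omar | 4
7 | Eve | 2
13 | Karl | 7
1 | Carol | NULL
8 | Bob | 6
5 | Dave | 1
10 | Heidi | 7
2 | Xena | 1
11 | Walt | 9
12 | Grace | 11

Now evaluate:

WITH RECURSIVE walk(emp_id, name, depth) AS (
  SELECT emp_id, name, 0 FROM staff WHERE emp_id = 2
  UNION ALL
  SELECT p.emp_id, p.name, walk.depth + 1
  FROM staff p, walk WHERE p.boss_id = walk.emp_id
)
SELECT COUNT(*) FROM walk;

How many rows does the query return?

11

Base: emp_id=2 (Xena) at depth 0.
Iteration 1: rows with boss_id in {2} -> Uma (id 3, depth 1), Yara (id 4, depth 1), Ivan (id 6, depth 1), Eve (id 7, depth 1).
Iteration 2: rows with boss_id in {3,4,6,7} -> Bob (id 8, depth 2), Omar (id 9, depth 2), Heidi (id 10, depth 2), Karl (id 13, depth 2).
Iteration 3: rows with boss_id in {8,9,10,13} -> Walt (id 11, depth 3).
Iteration 4: rows with boss_id in {11} -> Grace (id 12, depth 4).
Iteration 5: no rows with boss_id in {12}; recursion stops.
Total rows emitted: 11.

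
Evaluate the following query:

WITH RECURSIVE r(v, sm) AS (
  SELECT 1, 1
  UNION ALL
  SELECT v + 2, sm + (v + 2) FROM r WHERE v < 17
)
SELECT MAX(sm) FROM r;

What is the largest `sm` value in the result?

Base: v=1, sm=1.
Iteration 1: 1 < 17 holds -> v = 1 + 2 = 3, sm = 1 + 3 = 4.
Iteration 2: 3 < 17 holds -> v = 3 + 2 = 5, sm = 4 + 5 = 9.
Iteration 3: 5 < 17 holds -> v = 5 + 2 = 7, sm = 9 + 7 = 16.
Iteration 4: 7 < 17 holds -> v = 7 + 2 = 9, sm = 16 + 9 = 25.
Iteration 5: 9 < 17 holds -> v = 9 + 2 = 11, sm = 25 + 11 = 36.
Iteration 6: 11 < 17 holds -> v = 11 + 2 = 13, sm = 36 + 13 = 49.
Iteration 7: 13 < 17 holds -> v = 13 + 2 = 15, sm = 49 + 15 = 64.
Iteration 8: 15 < 17 holds -> v = 15 + 2 = 17, sm = 64 + 17 = 81.
Iteration 9: 17 < 17 fails; recursion stops.
sm values: 1, 4, 9, 16, 25, 36, 49, 64, 81; the maximum is 81.

81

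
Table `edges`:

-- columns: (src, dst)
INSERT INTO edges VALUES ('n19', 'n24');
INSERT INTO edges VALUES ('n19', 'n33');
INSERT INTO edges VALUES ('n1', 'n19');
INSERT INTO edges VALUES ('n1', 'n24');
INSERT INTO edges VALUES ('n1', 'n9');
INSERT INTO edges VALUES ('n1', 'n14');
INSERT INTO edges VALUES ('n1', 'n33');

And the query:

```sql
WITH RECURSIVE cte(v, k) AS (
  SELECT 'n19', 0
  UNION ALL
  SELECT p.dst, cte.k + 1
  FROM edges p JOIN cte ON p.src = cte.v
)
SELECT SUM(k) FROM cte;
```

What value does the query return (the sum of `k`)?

2

Base: (n19, k=0).
Iteration 1: edges from {n19} -> (n24, k=1), (n33, k=1).
Iteration 2: no outgoing edges from {n24,n33}; recursion stops.
SUM(k) = 0 + 1 + 1 = 2.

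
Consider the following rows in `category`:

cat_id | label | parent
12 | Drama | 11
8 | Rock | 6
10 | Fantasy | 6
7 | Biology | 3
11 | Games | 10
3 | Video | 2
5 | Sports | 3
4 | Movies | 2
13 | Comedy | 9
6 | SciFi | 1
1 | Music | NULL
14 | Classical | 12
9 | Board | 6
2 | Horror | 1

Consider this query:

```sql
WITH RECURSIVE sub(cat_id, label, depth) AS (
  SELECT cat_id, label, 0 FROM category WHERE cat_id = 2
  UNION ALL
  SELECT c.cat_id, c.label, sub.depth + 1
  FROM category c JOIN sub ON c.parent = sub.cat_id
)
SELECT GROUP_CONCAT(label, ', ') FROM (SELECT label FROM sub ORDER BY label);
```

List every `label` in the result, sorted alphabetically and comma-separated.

Biology, Horror, Movies, Sports, Video

Base: cat_id=2 (Horror) at depth 0.
Iteration 1: rows with parent in {2} -> Video (id 3, depth 1), Movies (id 4, depth 1).
Iteration 2: rows with parent in {3,4} -> Sports (id 5, depth 2), Biology (id 7, depth 2).
Iteration 3: no rows with parent in {5,7}; recursion stops.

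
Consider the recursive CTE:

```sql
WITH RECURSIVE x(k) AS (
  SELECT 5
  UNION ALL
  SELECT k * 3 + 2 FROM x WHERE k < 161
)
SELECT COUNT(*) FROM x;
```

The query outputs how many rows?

Base: k=5.
Iteration 1: 5 < 161 holds -> k = 5 * 3 + 2 = 17.
Iteration 2: 17 < 161 holds -> k = 17 * 3 + 2 = 53.
Iteration 3: 53 < 161 holds -> k = 53 * 3 + 2 = 161.
Iteration 4: 161 < 161 fails; recursion stops.
Total rows emitted: 4.

4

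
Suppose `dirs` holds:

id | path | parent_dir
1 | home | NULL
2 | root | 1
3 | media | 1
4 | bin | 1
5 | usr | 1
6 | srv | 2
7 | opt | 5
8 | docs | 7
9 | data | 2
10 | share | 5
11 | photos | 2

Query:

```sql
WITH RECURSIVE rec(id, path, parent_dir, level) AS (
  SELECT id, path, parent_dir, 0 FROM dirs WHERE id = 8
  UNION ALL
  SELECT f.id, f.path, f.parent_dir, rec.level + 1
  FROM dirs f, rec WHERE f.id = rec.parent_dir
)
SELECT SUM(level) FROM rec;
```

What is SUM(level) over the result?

Base: id=8 (docs), parent_dir=7, level 0.
Iteration 1: join on id=7 -> opt (id 7, parent_dir=5, level 1).
Iteration 2: join on id=5 -> usr (id 5, parent_dir=1, level 2).
Iteration 3: join on id=1 -> home (id 1, parent_dir=NULL, level 3).
Iteration 4: parent_dir is NULL; no match; recursion stops.
SUM(level) = 0 + 1 + 2 + 3 = 6.

6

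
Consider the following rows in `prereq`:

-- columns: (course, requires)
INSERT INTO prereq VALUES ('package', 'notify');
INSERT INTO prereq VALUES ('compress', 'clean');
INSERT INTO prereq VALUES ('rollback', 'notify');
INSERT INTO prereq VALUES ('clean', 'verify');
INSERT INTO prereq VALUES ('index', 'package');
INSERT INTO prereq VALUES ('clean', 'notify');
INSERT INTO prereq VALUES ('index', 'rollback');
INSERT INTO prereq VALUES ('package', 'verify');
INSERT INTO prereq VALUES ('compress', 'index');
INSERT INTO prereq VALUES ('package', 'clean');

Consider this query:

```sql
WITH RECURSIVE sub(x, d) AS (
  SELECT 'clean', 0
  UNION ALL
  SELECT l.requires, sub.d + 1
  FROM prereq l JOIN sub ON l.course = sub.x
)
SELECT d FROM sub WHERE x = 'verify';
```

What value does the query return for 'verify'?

1

Base: (clean, d=0).
Iteration 1: edges from {clean} -> (notify, d=1), (verify, d=1).
Iteration 2: no outgoing edges from {notify,verify}; recursion stops.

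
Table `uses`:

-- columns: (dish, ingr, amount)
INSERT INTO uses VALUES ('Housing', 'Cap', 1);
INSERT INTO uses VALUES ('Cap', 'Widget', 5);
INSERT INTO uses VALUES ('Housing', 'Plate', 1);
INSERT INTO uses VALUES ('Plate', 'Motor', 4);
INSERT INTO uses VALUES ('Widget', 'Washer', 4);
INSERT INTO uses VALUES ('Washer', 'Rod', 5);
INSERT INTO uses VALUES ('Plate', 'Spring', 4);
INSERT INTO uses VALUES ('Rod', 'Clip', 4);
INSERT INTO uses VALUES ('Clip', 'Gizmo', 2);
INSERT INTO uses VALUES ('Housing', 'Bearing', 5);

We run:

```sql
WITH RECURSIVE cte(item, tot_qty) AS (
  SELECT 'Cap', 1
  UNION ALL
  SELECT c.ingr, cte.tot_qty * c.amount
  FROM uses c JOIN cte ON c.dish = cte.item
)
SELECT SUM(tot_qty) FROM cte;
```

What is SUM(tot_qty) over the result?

Base: (Cap, tot_qty=1).
Iteration 1: components of {Cap} -> Widget = 1*5 = 5.
Iteration 2: components of {Widget} -> Washer = 5*4 = 20.
Iteration 3: components of {Washer} -> Rod = 20*5 = 100.
Iteration 4: components of {Rod} -> Clip = 100*4 = 400.
Iteration 5: components of {Clip} -> Gizmo = 400*2 = 800.
Iteration 6: no further components; recursion stops.
SUM(tot_qty) = 1 + 5 + 20 + 100 + 400 + 800 = 1326.

1326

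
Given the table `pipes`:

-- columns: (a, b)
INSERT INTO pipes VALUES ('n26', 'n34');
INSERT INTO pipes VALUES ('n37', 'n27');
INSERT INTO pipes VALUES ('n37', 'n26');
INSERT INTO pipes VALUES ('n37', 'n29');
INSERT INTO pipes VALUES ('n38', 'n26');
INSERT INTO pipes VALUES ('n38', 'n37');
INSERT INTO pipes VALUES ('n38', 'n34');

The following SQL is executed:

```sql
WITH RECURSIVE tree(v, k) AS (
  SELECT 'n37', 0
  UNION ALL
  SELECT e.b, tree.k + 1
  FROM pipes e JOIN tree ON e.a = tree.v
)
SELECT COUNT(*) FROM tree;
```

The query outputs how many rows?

5

Base: (n37, k=0).
Iteration 1: edges from {n37} -> (n26, k=1), (n27, k=1), (n29, k=1).
Iteration 2: edges from {n26,n27,n29} -> (n34, k=2).
Iteration 3: no outgoing edges from {n34}; recursion stops.
Total rows emitted: 5.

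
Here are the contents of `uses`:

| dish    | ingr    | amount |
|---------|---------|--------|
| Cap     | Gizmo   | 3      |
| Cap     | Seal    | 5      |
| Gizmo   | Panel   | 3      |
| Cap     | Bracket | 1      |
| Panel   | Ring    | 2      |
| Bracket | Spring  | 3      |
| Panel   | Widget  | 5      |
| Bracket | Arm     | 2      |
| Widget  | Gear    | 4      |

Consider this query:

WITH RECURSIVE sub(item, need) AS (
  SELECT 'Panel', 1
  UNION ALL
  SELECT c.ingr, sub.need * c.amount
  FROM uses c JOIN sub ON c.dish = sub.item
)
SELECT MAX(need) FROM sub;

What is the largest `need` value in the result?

20

Base: (Panel, need=1).
Iteration 1: components of {Panel} -> Ring = 1*2 = 2, Widget = 1*5 = 5.
Iteration 2: components of {Ring,Widget} -> Gear = 5*4 = 20.
Iteration 3: no further components; recursion stops.
need values: 1, 2, 5, 20; the maximum is 20.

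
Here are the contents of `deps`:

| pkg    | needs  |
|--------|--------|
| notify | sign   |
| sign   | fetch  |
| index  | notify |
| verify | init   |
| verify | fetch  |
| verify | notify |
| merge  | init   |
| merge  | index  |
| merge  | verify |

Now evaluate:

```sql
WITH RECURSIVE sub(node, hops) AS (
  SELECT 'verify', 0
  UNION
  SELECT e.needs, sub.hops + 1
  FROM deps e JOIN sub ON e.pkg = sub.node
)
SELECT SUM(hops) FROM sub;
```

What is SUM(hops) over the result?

8

Base: (verify, hops=0).
Iteration 1: edges from {verify} -> (fetch, hops=1), (init, hops=1), (notify, hops=1).
Iteration 2: edges from {fetch,init,notify} -> (sign, hops=2).
Iteration 3: edges from {sign} -> (fetch, hops=3).
Iteration 4: no outgoing edges from {fetch}; recursion stops.
SUM(hops) = 0 + 1 + 1 + 1 + 2 + 3 = 8.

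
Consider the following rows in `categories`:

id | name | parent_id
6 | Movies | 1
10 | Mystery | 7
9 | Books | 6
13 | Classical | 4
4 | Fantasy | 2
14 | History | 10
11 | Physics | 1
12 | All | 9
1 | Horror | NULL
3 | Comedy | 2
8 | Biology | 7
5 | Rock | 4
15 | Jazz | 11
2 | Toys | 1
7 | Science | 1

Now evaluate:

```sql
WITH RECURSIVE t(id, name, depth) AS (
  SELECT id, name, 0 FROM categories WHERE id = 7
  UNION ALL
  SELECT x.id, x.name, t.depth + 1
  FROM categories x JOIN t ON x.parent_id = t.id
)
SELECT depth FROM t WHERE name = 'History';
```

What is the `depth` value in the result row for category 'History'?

Base: id=7 (Science) at depth 0.
Iteration 1: rows with parent_id in {7} -> Biology (id 8, depth 1), Mystery (id 10, depth 1).
Iteration 2: rows with parent_id in {8,10} -> History (id 14, depth 2).
Iteration 3: no rows with parent_id in {14}; recursion stops.

2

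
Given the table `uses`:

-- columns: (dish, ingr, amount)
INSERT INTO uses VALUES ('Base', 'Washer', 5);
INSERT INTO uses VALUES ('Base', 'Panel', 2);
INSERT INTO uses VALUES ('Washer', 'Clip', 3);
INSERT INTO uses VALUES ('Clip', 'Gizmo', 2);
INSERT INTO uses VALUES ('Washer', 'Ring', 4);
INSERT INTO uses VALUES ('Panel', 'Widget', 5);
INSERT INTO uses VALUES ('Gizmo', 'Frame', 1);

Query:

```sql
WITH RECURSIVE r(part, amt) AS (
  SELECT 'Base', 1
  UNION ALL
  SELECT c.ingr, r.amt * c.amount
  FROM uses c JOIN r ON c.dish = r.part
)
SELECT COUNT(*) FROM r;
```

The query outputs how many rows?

Base: (Base, amt=1).
Iteration 1: components of {Base} -> Panel = 1*2 = 2, Washer = 1*5 = 5.
Iteration 2: components of {Panel,Washer} -> Clip = 5*3 = 15, Ring = 5*4 = 20, Widget = 2*5 = 10.
Iteration 3: components of {Clip,Ring,Widget} -> Gizmo = 15*2 = 30.
Iteration 4: components of {Gizmo} -> Frame = 30*1 = 30.
Iteration 5: no further components; recursion stops.
Total rows emitted: 8.

8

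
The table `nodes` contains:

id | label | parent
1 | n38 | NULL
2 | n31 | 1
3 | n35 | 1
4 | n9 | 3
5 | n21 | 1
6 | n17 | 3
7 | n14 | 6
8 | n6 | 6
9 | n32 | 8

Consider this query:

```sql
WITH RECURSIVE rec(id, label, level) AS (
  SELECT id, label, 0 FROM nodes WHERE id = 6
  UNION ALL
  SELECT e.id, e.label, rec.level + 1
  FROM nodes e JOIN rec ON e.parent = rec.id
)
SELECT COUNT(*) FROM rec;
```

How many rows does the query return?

Base: id=6 (n17) at level 0.
Iteration 1: rows with parent in {6} -> n14 (id 7, level 1), n6 (id 8, level 1).
Iteration 2: rows with parent in {7,8} -> n32 (id 9, level 2).
Iteration 3: no rows with parent in {9}; recursion stops.
Total rows emitted: 4.

4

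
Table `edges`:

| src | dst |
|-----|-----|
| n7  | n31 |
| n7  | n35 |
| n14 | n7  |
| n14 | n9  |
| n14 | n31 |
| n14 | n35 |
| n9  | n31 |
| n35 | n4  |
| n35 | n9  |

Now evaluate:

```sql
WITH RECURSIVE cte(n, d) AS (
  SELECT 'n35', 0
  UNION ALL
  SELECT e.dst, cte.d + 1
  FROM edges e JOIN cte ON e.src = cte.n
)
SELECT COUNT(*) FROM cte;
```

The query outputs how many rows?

Base: (n35, d=0).
Iteration 1: edges from {n35} -> (n4, d=1), (n9, d=1).
Iteration 2: edges from {n4,n9} -> (n31, d=2).
Iteration 3: no outgoing edges from {n31}; recursion stops.
Total rows emitted: 4.

4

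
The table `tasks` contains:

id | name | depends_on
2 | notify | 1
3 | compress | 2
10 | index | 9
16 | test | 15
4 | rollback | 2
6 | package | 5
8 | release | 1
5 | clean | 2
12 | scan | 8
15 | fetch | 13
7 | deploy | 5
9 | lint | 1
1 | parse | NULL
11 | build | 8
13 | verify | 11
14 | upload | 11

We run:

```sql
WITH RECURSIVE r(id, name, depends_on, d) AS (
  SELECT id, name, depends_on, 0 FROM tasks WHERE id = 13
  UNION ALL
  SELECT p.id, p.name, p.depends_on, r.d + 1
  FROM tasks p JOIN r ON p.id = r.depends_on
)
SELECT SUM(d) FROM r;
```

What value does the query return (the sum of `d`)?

Base: id=13 (verify), depends_on=11, d 0.
Iteration 1: join on id=11 -> build (id 11, depends_on=8, d 1).
Iteration 2: join on id=8 -> release (id 8, depends_on=1, d 2).
Iteration 3: join on id=1 -> parse (id 1, depends_on=NULL, d 3).
Iteration 4: depends_on is NULL; no match; recursion stops.
SUM(d) = 0 + 1 + 2 + 3 = 6.

6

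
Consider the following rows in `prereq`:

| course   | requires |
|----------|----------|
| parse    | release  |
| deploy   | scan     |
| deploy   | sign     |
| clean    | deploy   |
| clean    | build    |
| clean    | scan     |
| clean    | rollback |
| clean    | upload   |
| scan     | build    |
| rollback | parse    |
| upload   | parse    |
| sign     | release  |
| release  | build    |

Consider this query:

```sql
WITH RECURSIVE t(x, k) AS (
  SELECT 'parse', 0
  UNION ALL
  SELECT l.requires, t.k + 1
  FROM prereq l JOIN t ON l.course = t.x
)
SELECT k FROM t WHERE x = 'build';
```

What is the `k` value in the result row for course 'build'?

Base: (parse, k=0).
Iteration 1: edges from {parse} -> (release, k=1).
Iteration 2: edges from {release} -> (build, k=2).
Iteration 3: no outgoing edges from {build}; recursion stops.

2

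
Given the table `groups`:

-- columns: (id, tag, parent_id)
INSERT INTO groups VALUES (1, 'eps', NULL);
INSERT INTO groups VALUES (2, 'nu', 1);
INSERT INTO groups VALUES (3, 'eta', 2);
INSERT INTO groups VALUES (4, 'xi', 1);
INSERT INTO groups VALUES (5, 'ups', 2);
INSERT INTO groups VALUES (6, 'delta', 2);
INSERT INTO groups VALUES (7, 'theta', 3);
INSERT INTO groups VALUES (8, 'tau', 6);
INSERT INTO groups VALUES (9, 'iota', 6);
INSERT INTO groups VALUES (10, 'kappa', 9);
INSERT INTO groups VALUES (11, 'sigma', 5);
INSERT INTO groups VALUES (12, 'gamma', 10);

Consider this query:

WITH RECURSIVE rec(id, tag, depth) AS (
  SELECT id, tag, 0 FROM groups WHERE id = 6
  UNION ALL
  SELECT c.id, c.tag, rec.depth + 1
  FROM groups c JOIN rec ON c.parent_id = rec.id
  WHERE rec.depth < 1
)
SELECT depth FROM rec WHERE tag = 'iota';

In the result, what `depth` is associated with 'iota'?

1

Base: id=6 (delta) at depth 0.
Iteration 1: rows with parent_id in {6} -> tau (id 8, depth 1), iota (id 9, depth 1).
Iteration 2: depth < 1 fails for all current rows; recursion stops.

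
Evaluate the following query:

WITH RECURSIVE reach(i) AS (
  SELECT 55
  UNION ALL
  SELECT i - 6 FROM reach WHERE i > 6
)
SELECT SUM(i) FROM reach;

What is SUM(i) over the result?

280

Base: i=55.
Iteration 1: 55 > 6 holds -> i = 55 - 6 = 49.
Iteration 2: 49 > 6 holds -> i = 49 - 6 = 43.
Iteration 3: 43 > 6 holds -> i = 43 - 6 = 37.
Iteration 4: 37 > 6 holds -> i = 37 - 6 = 31.
Iteration 5: 31 > 6 holds -> i = 31 - 6 = 25.
Iteration 6: 25 > 6 holds -> i = 25 - 6 = 19.
Iteration 7: 19 > 6 holds -> i = 19 - 6 = 13.
Iteration 8: 13 > 6 holds -> i = 13 - 6 = 7.
Iteration 9: 7 > 6 holds -> i = 7 - 6 = 1.
Iteration 10: 1 > 6 fails; recursion stops.
SUM(i) = 55 + 49 + 43 + 37 + 31 + 25 + 19 + 13 + 7 + 1 = 280.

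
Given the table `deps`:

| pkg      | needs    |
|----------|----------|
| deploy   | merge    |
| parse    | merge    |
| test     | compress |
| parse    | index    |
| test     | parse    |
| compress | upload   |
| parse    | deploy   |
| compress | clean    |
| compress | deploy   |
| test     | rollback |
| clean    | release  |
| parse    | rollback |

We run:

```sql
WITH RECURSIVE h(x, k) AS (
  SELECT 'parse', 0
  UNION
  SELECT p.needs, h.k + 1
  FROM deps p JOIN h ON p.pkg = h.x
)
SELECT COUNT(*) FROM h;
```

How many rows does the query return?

6

Base: (parse, k=0).
Iteration 1: edges from {parse} -> (deploy, k=1), (index, k=1), (merge, k=1), (rollback, k=1).
Iteration 2: edges from {deploy,index,merge,rollback} -> (merge, k=2).
Iteration 3: no outgoing edges from {merge}; recursion stops.
Total rows emitted: 6.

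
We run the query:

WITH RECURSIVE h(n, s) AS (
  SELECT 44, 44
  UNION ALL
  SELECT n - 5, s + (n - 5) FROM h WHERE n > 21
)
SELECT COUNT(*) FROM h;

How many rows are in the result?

6

Base: n=44, s=44.
Iteration 1: 44 > 21 holds -> n = 44 - 5 = 39, s = 44 + 39 = 83.
Iteration 2: 39 > 21 holds -> n = 39 - 5 = 34, s = 83 + 34 = 117.
Iteration 3: 34 > 21 holds -> n = 34 - 5 = 29, s = 117 + 29 = 146.
Iteration 4: 29 > 21 holds -> n = 29 - 5 = 24, s = 146 + 24 = 170.
Iteration 5: 24 > 21 holds -> n = 24 - 5 = 19, s = 170 + 19 = 189.
Iteration 6: 19 > 21 fails; recursion stops.
Total rows emitted: 6.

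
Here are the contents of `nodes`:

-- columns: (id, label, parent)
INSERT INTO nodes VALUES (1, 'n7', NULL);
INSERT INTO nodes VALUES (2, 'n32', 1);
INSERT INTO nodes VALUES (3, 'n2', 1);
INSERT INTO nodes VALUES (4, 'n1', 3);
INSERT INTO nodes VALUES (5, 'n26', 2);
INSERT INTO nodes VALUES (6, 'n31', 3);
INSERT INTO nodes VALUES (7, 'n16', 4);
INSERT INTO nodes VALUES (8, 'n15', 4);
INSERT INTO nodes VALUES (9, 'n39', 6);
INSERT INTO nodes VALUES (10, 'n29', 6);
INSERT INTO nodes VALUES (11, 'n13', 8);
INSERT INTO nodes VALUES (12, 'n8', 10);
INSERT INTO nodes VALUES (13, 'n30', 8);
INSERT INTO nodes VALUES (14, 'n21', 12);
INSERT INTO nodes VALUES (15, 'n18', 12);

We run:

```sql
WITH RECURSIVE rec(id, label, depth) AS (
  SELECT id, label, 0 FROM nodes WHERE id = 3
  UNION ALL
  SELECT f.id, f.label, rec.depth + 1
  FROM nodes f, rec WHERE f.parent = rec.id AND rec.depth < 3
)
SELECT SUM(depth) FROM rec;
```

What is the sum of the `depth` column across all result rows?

Base: id=3 (n2) at depth 0.
Iteration 1: rows with parent in {3} -> n1 (id 4, depth 1), n31 (id 6, depth 1).
Iteration 2: rows with parent in {4,6} -> n16 (id 7, depth 2), n15 (id 8, depth 2), n39 (id 9, depth 2), n29 (id 10, depth 2).
Iteration 3: rows with parent in {7,8,9,10} -> n13 (id 11, depth 3), n8 (id 12, depth 3), n30 (id 13, depth 3).
Iteration 4: depth < 3 fails for all current rows; recursion stops.
SUM(depth) = 0 + 1 + 1 + 2 + 2 + 2 + 2 + 3 + 3 + 3 = 19.

19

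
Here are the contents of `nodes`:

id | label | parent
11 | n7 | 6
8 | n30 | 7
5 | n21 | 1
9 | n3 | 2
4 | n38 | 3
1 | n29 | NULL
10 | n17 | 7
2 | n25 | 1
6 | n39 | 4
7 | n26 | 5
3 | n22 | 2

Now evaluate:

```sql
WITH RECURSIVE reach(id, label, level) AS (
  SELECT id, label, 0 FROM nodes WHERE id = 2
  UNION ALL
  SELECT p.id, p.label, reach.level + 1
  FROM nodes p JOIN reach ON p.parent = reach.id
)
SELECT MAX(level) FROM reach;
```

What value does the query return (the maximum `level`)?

4

Base: id=2 (n25) at level 0.
Iteration 1: rows with parent in {2} -> n22 (id 3, level 1), n3 (id 9, level 1).
Iteration 2: rows with parent in {3,9} -> n38 (id 4, level 2).
Iteration 3: rows with parent in {4} -> n39 (id 6, level 3).
Iteration 4: rows with parent in {6} -> n7 (id 11, level 4).
Iteration 5: no rows with parent in {11}; recursion stops.
level values: 0, 1, 1, 2, 3, 4; the maximum is 4.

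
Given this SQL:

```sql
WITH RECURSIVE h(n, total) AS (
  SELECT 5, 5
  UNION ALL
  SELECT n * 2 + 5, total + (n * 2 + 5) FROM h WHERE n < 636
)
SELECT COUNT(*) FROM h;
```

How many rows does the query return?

Base: n=5, total=5.
Iteration 1: 5 < 636 holds -> n = 5 * 2 + 5 = 15, total = 5 + 15 = 20.
Iteration 2: 15 < 636 holds -> n = 15 * 2 + 5 = 35, total = 20 + 35 = 55.
Iteration 3: 35 < 636 holds -> n = 35 * 2 + 5 = 75, total = 55 + 75 = 130.
Iteration 4: 75 < 636 holds -> n = 75 * 2 + 5 = 155, total = 130 + 155 = 285.
Iteration 5: 155 < 636 holds -> n = 155 * 2 + 5 = 315, total = 285 + 315 = 600.
Iteration 6: 315 < 636 holds -> n = 315 * 2 + 5 = 635, total = 600 + 635 = 1235.
Iteration 7: 635 < 636 holds -> n = 635 * 2 + 5 = 1275, total = 1235 + 1275 = 2510.
Iteration 8: 1275 < 636 fails; recursion stops.
Total rows emitted: 8.

8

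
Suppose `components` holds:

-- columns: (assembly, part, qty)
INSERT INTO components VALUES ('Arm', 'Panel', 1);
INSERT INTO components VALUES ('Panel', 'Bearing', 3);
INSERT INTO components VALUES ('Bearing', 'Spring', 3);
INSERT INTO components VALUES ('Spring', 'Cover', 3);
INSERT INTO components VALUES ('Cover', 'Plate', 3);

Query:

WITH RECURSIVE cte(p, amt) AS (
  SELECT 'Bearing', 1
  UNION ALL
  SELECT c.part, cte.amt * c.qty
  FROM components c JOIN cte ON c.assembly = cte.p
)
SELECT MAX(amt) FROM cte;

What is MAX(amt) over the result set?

27

Base: (Bearing, amt=1).
Iteration 1: components of {Bearing} -> Spring = 1*3 = 3.
Iteration 2: components of {Spring} -> Cover = 3*3 = 9.
Iteration 3: components of {Cover} -> Plate = 9*3 = 27.
Iteration 4: no further components; recursion stops.
amt values: 1, 3, 9, 27; the maximum is 27.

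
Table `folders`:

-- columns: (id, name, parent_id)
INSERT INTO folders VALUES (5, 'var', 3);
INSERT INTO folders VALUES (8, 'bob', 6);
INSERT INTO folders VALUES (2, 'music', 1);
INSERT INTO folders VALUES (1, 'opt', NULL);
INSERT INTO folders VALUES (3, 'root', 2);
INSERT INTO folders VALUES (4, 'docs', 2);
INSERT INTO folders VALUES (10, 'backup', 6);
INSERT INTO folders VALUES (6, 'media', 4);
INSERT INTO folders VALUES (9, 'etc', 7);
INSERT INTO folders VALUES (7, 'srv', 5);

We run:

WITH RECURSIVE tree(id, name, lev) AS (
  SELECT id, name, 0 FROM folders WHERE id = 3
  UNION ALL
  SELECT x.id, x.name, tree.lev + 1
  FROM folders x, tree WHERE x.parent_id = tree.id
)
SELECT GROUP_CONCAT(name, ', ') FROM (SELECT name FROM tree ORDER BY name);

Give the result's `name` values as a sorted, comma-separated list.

Base: id=3 (root) at lev 0.
Iteration 1: rows with parent_id in {3} -> var (id 5, lev 1).
Iteration 2: rows with parent_id in {5} -> srv (id 7, lev 2).
Iteration 3: rows with parent_id in {7} -> etc (id 9, lev 3).
Iteration 4: no rows with parent_id in {9}; recursion stops.

etc, root, srv, var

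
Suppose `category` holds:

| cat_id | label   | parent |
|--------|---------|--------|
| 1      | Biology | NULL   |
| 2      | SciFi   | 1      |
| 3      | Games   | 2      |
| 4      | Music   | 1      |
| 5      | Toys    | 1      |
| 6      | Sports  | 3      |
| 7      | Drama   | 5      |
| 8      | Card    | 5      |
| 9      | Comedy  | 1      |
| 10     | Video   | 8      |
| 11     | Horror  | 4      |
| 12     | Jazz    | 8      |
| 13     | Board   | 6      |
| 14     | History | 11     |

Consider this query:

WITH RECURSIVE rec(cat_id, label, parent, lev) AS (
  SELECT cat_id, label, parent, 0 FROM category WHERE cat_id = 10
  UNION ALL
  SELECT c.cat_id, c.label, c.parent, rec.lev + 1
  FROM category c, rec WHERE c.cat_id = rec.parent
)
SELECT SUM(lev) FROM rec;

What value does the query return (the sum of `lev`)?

6

Base: cat_id=10 (Video), parent=8, lev 0.
Iteration 1: join on cat_id=8 -> Card (id 8, parent=5, lev 1).
Iteration 2: join on cat_id=5 -> Toys (id 5, parent=1, lev 2).
Iteration 3: join on cat_id=1 -> Biology (id 1, parent=NULL, lev 3).
Iteration 4: parent is NULL; no match; recursion stops.
SUM(lev) = 0 + 1 + 2 + 3 = 6.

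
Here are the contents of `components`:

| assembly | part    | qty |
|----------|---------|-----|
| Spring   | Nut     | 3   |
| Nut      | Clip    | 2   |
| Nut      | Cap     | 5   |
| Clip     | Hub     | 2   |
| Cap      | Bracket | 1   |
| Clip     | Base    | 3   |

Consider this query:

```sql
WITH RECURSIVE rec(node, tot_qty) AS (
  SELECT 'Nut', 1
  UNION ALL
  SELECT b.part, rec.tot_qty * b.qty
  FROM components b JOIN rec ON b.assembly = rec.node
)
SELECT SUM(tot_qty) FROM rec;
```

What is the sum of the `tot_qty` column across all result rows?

Base: (Nut, tot_qty=1).
Iteration 1: components of {Nut} -> Cap = 1*5 = 5, Clip = 1*2 = 2.
Iteration 2: components of {Cap,Clip} -> Base = 2*3 = 6, Bracket = 5*1 = 5, Hub = 2*2 = 4.
Iteration 3: no further components; recursion stops.
SUM(tot_qty) = 1 + 2 + 5 + 4 + 6 + 5 = 23.

23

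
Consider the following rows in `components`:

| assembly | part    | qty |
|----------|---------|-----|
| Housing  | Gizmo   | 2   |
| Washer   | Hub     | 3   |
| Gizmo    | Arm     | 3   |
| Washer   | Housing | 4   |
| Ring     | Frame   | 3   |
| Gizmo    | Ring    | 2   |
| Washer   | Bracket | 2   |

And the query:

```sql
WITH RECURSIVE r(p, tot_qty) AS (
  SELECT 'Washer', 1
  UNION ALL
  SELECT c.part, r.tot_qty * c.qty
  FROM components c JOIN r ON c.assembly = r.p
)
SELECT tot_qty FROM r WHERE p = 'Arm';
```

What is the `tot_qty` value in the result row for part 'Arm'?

24

Base: (Washer, tot_qty=1).
Iteration 1: components of {Washer} -> Bracket = 1*2 = 2, Housing = 1*4 = 4, Hub = 1*3 = 3.
Iteration 2: components of {Bracket,Housing,Hub} -> Gizmo = 4*2 = 8.
Iteration 3: components of {Gizmo} -> Arm = 8*3 = 24, Ring = 8*2 = 16.
Iteration 4: components of {Arm,Ring} -> Frame = 16*3 = 48.
Iteration 5: no further components; recursion stops.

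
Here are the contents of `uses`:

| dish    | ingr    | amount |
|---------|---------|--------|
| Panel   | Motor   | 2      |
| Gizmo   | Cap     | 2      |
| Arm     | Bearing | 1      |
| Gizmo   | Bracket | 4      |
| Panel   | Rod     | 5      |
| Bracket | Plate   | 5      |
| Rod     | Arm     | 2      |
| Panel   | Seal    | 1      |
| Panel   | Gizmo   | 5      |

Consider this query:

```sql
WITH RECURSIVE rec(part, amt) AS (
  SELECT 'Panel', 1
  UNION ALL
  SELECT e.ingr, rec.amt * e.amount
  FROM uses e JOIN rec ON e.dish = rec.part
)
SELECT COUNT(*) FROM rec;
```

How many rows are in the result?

Base: (Panel, amt=1).
Iteration 1: components of {Panel} -> Gizmo = 1*5 = 5, Motor = 1*2 = 2, Rod = 1*5 = 5, Seal = 1*1 = 1.
Iteration 2: components of {Gizmo,Motor,Rod,Seal} -> Arm = 5*2 = 10, Bracket = 5*4 = 20, Cap = 5*2 = 10.
Iteration 3: components of {Arm,Bracket,Cap} -> Bearing = 10*1 = 10, Plate = 20*5 = 100.
Iteration 4: no further components; recursion stops.
Total rows emitted: 10.

10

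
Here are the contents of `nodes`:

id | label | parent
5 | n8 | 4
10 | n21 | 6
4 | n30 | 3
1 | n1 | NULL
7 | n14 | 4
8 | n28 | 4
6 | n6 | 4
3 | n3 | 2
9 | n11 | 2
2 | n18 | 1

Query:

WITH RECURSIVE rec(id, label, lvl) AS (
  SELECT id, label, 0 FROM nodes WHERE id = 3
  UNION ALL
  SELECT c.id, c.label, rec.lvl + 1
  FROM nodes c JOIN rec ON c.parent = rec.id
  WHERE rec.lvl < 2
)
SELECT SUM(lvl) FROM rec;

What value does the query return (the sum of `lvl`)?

Base: id=3 (n3) at lvl 0.
Iteration 1: rows with parent in {3} -> n30 (id 4, lvl 1).
Iteration 2: rows with parent in {4} -> n8 (id 5, lvl 2), n6 (id 6, lvl 2), n14 (id 7, lvl 2), n28 (id 8, lvl 2).
Iteration 3: lvl < 2 fails for all current rows; recursion stops.
SUM(lvl) = 0 + 1 + 2 + 2 + 2 + 2 = 9.

9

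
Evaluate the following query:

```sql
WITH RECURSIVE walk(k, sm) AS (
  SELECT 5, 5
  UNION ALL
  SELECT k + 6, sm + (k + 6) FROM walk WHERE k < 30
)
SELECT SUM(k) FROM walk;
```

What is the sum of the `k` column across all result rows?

120

Base: k=5, sm=5.
Iteration 1: 5 < 30 holds -> k = 5 + 6 = 11, sm = 5 + 11 = 16.
Iteration 2: 11 < 30 holds -> k = 11 + 6 = 17, sm = 16 + 17 = 33.
Iteration 3: 17 < 30 holds -> k = 17 + 6 = 23, sm = 33 + 23 = 56.
Iteration 4: 23 < 30 holds -> k = 23 + 6 = 29, sm = 56 + 29 = 85.
Iteration 5: 29 < 30 holds -> k = 29 + 6 = 35, sm = 85 + 35 = 120.
Iteration 6: 35 < 30 fails; recursion stops.
SUM(k) = 5 + 11 + 17 + 23 + 29 + 35 = 120.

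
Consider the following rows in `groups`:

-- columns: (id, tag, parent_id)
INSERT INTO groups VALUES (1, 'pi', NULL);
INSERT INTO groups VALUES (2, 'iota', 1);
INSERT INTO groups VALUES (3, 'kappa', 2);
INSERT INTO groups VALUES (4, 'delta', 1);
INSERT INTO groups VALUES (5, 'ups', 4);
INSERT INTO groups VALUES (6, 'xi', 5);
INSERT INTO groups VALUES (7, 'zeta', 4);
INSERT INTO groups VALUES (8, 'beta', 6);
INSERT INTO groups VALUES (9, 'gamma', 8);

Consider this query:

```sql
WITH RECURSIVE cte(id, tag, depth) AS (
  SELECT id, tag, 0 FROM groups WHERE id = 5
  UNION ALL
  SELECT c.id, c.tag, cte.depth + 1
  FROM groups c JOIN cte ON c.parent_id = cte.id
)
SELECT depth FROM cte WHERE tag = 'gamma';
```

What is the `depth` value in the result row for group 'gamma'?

3

Base: id=5 (ups) at depth 0.
Iteration 1: rows with parent_id in {5} -> xi (id 6, depth 1).
Iteration 2: rows with parent_id in {6} -> beta (id 8, depth 2).
Iteration 3: rows with parent_id in {8} -> gamma (id 9, depth 3).
Iteration 4: no rows with parent_id in {9}; recursion stops.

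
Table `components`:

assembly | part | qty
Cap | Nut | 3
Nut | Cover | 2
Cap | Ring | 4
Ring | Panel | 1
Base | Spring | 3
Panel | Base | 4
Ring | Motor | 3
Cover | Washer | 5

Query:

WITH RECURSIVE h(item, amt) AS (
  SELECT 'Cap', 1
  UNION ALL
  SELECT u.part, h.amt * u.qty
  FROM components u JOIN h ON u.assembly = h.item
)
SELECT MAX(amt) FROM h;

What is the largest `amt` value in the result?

48

Base: (Cap, amt=1).
Iteration 1: components of {Cap} -> Nut = 1*3 = 3, Ring = 1*4 = 4.
Iteration 2: components of {Nut,Ring} -> Cover = 3*2 = 6, Motor = 4*3 = 12, Panel = 4*1 = 4.
Iteration 3: components of {Cover,Motor,Panel} -> Base = 4*4 = 16, Washer = 6*5 = 30.
Iteration 4: components of {Base,Washer} -> Spring = 16*3 = 48.
Iteration 5: no further components; recursion stops.
amt values: 1, 3, 4, 6, 4, 12, 30, 16, 48; the maximum is 48.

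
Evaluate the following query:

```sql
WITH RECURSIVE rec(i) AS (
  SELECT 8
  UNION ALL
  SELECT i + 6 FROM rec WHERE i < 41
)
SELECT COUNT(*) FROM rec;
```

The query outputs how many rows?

Base: i=8.
Iteration 1: 8 < 41 holds -> i = 8 + 6 = 14.
Iteration 2: 14 < 41 holds -> i = 14 + 6 = 20.
Iteration 3: 20 < 41 holds -> i = 20 + 6 = 26.
Iteration 4: 26 < 41 holds -> i = 26 + 6 = 32.
Iteration 5: 32 < 41 holds -> i = 32 + 6 = 38.
Iteration 6: 38 < 41 holds -> i = 38 + 6 = 44.
Iteration 7: 44 < 41 fails; recursion stops.
Total rows emitted: 7.

7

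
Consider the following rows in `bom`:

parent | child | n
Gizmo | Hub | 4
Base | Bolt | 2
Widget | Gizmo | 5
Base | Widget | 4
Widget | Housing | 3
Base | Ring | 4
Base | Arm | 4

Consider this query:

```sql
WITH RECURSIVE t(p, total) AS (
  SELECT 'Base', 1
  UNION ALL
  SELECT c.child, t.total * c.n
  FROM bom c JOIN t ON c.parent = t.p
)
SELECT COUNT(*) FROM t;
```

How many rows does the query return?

Base: (Base, total=1).
Iteration 1: components of {Base} -> Arm = 1*4 = 4, Bolt = 1*2 = 2, Ring = 1*4 = 4, Widget = 1*4 = 4.
Iteration 2: components of {Arm,Bolt,Ring,Widget} -> Gizmo = 4*5 = 20, Housing = 4*3 = 12.
Iteration 3: components of {Gizmo,Housing} -> Hub = 20*4 = 80.
Iteration 4: no further components; recursion stops.
Total rows emitted: 8.

8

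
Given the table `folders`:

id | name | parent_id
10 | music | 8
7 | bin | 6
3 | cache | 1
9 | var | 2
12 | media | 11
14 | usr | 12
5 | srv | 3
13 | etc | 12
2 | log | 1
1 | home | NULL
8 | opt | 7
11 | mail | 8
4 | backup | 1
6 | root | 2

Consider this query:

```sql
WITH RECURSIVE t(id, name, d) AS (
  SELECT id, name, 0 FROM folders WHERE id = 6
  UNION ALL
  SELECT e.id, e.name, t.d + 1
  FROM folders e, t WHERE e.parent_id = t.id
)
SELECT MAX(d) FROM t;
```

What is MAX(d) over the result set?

Base: id=6 (root) at d 0.
Iteration 1: rows with parent_id in {6} -> bin (id 7, d 1).
Iteration 2: rows with parent_id in {7} -> opt (id 8, d 2).
Iteration 3: rows with parent_id in {8} -> music (id 10, d 3), mail (id 11, d 3).
Iteration 4: rows with parent_id in {10,11} -> media (id 12, d 4).
Iteration 5: rows with parent_id in {12} -> etc (id 13, d 5), usr (id 14, d 5).
Iteration 6: no rows with parent_id in {13,14}; recursion stops.
d values: 0, 1, 2, 3, 3, 4, 5, 5; the maximum is 5.

5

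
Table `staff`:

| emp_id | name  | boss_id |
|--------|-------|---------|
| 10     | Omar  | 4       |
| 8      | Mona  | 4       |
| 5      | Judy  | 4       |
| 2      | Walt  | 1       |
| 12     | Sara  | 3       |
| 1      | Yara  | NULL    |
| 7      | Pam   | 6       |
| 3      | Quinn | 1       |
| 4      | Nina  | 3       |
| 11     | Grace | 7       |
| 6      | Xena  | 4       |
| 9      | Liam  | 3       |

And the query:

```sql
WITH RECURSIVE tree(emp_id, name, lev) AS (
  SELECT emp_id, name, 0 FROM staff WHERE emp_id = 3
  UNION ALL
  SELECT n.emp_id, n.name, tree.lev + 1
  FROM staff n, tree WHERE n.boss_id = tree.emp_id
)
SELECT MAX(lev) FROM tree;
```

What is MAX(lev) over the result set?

4

Base: emp_id=3 (Quinn) at lev 0.
Iteration 1: rows with boss_id in {3} -> Nina (id 4, lev 1), Liam (id 9, lev 1), Sara (id 12, lev 1).
Iteration 2: rows with boss_id in {4,9,12} -> Judy (id 5, lev 2), Xena (id 6, lev 2), Mona (id 8, lev 2), Omar (id 10, lev 2).
Iteration 3: rows with boss_id in {5,6,8,10} -> Pam (id 7, lev 3).
Iteration 4: rows with boss_id in {7} -> Grace (id 11, lev 4).
Iteration 5: no rows with boss_id in {11}; recursion stops.
lev values: 0, 1, 1, 1, 2, 2, 2, 2, 3, 4; the maximum is 4.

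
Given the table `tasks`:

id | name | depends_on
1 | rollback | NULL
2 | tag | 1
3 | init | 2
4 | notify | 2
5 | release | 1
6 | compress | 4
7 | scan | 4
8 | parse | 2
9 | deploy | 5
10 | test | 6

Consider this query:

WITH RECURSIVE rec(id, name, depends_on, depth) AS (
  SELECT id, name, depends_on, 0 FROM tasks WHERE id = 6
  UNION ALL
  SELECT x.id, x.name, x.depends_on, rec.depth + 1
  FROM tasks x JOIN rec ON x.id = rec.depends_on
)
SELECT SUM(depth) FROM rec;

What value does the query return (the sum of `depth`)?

Base: id=6 (compress), depends_on=4, depth 0.
Iteration 1: join on id=4 -> notify (id 4, depends_on=2, depth 1).
Iteration 2: join on id=2 -> tag (id 2, depends_on=1, depth 2).
Iteration 3: join on id=1 -> rollback (id 1, depends_on=NULL, depth 3).
Iteration 4: depends_on is NULL; no match; recursion stops.
SUM(depth) = 0 + 1 + 2 + 3 = 6.

6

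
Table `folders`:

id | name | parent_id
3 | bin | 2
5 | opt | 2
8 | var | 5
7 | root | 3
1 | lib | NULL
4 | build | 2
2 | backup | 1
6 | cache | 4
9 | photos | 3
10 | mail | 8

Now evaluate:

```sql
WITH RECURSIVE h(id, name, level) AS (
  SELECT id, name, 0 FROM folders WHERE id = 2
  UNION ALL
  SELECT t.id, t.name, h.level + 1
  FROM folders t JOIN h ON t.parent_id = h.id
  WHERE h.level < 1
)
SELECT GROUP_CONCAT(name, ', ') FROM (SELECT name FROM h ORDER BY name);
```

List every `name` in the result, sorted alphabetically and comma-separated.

backup, bin, build, opt

Base: id=2 (backup) at level 0.
Iteration 1: rows with parent_id in {2} -> bin (id 3, level 1), build (id 4, level 1), opt (id 5, level 1).
Iteration 2: level < 1 fails for all current rows; recursion stops.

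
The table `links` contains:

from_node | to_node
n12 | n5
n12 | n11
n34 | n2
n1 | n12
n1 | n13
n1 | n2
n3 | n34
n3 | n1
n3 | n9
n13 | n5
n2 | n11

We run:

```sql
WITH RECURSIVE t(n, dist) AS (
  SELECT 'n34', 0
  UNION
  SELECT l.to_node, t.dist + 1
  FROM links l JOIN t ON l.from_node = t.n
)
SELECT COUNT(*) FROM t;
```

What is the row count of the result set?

Base: (n34, dist=0).
Iteration 1: edges from {n34} -> (n2, dist=1).
Iteration 2: edges from {n2} -> (n11, dist=2).
Iteration 3: no outgoing edges from {n11}; recursion stops.
Total rows emitted: 3.

3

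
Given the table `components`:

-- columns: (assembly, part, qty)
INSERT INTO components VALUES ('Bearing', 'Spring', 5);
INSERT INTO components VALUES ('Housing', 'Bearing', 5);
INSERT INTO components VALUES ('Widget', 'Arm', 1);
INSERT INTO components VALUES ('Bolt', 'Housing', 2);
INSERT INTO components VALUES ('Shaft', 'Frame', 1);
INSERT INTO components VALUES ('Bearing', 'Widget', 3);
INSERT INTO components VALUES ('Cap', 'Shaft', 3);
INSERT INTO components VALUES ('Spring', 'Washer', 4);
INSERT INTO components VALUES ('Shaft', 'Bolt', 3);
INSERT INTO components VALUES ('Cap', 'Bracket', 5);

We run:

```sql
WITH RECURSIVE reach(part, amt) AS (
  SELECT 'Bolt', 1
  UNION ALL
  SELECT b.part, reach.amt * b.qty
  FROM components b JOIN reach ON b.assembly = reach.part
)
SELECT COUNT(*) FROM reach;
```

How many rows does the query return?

7

Base: (Bolt, amt=1).
Iteration 1: components of {Bolt} -> Housing = 1*2 = 2.
Iteration 2: components of {Housing} -> Bearing = 2*5 = 10.
Iteration 3: components of {Bearing} -> Spring = 10*5 = 50, Widget = 10*3 = 30.
Iteration 4: components of {Spring,Widget} -> Arm = 30*1 = 30, Washer = 50*4 = 200.
Iteration 5: no further components; recursion stops.
Total rows emitted: 7.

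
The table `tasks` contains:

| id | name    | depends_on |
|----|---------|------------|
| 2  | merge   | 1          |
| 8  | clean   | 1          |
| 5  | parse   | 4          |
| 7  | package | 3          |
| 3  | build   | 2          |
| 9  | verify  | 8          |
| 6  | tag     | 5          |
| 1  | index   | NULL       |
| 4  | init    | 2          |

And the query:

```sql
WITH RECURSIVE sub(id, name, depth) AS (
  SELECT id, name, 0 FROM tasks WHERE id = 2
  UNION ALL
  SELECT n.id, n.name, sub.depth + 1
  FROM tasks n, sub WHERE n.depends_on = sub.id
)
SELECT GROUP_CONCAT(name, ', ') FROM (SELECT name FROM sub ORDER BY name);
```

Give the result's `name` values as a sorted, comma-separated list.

Base: id=2 (merge) at depth 0.
Iteration 1: rows with depends_on in {2} -> build (id 3, depth 1), init (id 4, depth 1).
Iteration 2: rows with depends_on in {3,4} -> parse (id 5, depth 2), package (id 7, depth 2).
Iteration 3: rows with depends_on in {5,7} -> tag (id 6, depth 3).
Iteration 4: no rows with depends_on in {6}; recursion stops.

build, init, merge, package, parse, tag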